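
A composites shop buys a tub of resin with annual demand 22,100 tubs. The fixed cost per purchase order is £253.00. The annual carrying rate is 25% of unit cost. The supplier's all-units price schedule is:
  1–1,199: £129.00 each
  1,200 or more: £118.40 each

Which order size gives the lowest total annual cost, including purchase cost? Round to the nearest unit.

Q* ≈ 1,200 tubs

Holding cost per unit per year at price C is H = 0.25·C.
Evaluate total cost at each tier's feasible EOQ or, if the EOQ is below the tier, at the tier's minimum quantity.
EOQ at £129.00 = 588.9 (feasible in tier 1): TC = 22,100×£129.00 + (22,100/588.9)×253 + (588.9/2)×0.25×£129.00 = £2,869,890.49.
EOQ at £118.40 = 614.6 < 1200, so use break Q=1200: TC = 22,100×£118.40 + (22,100/1200.0)×253 + (1200.0/2)×0.25×£118.40 = £2,639,059.42.
Lowest total cost is £2,639,059.42 at Q = 1200.0.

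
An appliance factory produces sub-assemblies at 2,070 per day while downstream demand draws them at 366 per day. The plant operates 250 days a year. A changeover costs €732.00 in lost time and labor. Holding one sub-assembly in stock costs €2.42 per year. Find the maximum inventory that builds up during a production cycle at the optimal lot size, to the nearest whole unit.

I_max ≈ 6,750 sub-assemblies

Annual demand D = 366 × 250 = 91,500.
Production build-up factor (1 − d/p) = 1 − 366/2,070 = 0.8232.
Q* = √(2DS / (H(1 − d/p))) = √(2 × 91,500 × 732 / (2.42 × 0.8232)).
= √(133,956,000 / 1.9921) ≈ 8200.187.
Maximum inventory = Q*(1 − d/p) = 8200.187 × 0.8232 ≈ 6750.299.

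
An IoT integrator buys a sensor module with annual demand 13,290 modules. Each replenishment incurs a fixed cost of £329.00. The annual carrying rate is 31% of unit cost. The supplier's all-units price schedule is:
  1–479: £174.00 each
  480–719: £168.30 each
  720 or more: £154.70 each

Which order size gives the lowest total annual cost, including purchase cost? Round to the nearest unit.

Holding cost per unit per year at price C is H = 0.31·C.
For each price level, check whether its EOQ is feasible; otherwise the best quantity at that price is the breakpoint.
EOQ at £174.00 = 402.6 (feasible in tier 1): TC = 13,290×£174.00 + (13,290/402.6)×329 + (402.6/2)×0.31×£174.00 = £2,334,178.55.
EOQ at £168.30 = 409.4 < 480, so use break Q=480: TC = 13,290×£168.30 + (13,290/480.0)×329 + (480.0/2)×0.31×£168.30 = £2,258,337.71.
EOQ at £154.70 = 427.0 < 720, so use break Q=720: TC = 13,290×£154.70 + (13,290/720.0)×329 + (720.0/2)×0.31×£154.70 = £2,079,300.31.
Lowest total cost is £2,079,300.31 at Q = 720.0.

Q* ≈ 720 modules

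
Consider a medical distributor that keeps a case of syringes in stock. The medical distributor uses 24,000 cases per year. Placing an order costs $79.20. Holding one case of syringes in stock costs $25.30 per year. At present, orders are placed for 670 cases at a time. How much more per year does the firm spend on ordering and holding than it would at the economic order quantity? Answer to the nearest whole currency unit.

EOQ = √(2DS/H) = √(2 × 24,000 × 79.2 / 25.3) ≈ 387.63.
Cost at Q* = (D/Q*)S + (Q*/2)H = √(2DSH) ≈ $9,807.16.
Cost at Q = 670: (24,000/670)×79.2 + (670/2)×25.3 = $2,837.01 + $8,475.50 = $11,312.51.
Excess = $11,312.51 − $9,807.16 = $1,505.35.

Extra cost ≈ $1,505 per year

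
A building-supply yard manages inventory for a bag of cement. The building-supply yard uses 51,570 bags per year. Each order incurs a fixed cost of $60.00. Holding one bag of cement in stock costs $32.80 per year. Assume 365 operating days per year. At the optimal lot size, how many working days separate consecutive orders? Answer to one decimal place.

EOQ = √(2DS/H) = √(2 × 51,570 × 60 / 32.8) ≈ 434.36.
Cycle time = Q*/D × 365 = 434.36 / 51,570 × 365 ≈ 3.074 days.

T ≈ 3.1 days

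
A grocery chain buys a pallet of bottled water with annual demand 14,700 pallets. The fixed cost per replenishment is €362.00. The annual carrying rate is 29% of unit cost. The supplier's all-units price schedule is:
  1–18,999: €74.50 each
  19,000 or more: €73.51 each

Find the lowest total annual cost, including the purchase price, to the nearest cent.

Holding cost per unit per year at price C is H = 0.29·C.
Candidates are each tier's EOQ (if it falls in that tier) and each price-break quantity.
EOQ at €74.50 = 701.9 (feasible in tier 1): TC = 14,700×€74.50 + (14,700/701.9)×362 + (701.9/2)×0.29×€74.50 = €1,110,313.70.
EOQ at €73.51 = 706.6 < 19000, so use break Q=19000: TC = 14,700×€73.51 + (14,700/19000.0)×362 + (19000.0/2)×0.29×€73.51 = €1,283,397.12.
Lowest total cost among the candidates is at Q = 701.9.

TC* ≈ €1,110,313.70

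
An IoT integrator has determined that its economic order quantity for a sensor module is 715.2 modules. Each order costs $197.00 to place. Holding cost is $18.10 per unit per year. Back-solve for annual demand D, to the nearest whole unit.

Invert the EOQ relation Q*² = 2DS/H.
From Q* = √(2DS/H): D = Q*²H / (2S) = 715.2² × 18.1 / (2 × 197) = 23498.350.

D ≈ 23,498 modules per year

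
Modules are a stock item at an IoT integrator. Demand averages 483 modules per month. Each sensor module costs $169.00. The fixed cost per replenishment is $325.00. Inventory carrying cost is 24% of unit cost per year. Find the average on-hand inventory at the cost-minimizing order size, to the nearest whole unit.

Average inventory ≈ 152 modules

Annual demand D = 483 × 12 = 5,796.
Holding cost H = 0.24 × $169.00 = $40.5600 per unit per year.
EOQ = √(2DS/H) = √(2 × 5,796 × 325 / 40.56) ≈ 304.77.
Average inventory = Q*/2 ≈ 304.77 / 2 = 152.385.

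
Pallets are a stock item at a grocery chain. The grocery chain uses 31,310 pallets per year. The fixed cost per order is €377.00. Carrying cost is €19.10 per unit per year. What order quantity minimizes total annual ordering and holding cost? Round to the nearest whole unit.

Q* ≈ 1,112 pallets

EOQ = √(2DS / H) = √(2 × 31,310 × 377 / 19.1).
= √(23,607,740 / 19.1) = √1,236,007.3298 ≈ 1111.759.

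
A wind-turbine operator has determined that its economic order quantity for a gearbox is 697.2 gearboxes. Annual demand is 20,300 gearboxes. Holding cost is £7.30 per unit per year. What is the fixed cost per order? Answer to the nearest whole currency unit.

The basic EOQ model gives Q* = √(2DS/H); rearrange for the unknown.
From Q* = √(2DS/H): S = Q*²H / (2D) = 697.2² × 7.3 / (2 × 20,300) = 87.4000.

S ≈ £87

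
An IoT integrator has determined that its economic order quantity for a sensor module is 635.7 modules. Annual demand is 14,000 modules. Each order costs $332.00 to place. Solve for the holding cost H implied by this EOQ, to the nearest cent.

H ≈ $23.00

Invert the EOQ relation Q*² = 2DS/H.
From Q* = √(2DS/H): H = 2DS / Q*² = 2 × 14,000 × 332 / 635.7² = 23.0034.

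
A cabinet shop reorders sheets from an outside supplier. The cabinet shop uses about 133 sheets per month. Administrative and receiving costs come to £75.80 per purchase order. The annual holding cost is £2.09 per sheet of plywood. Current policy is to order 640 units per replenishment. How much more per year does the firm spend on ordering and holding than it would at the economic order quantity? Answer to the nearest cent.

Extra cost ≈ £146.71 per year

Annual demand D = 133 × 12 = 1,596.
EOQ = √(2DS/H) = √(2 × 1,596 × 75.8 / 2.09) ≈ 340.25.
Cost at Q* = (D/Q*)S + (Q*/2)H = √(2DSH) ≈ £711.11.
Cost at Q = 640: (1,596/640)×75.8 + (640/2)×2.09 = £189.03 + £668.80 = £857.83.
Excess = £857.83 − £711.11 = £146.71.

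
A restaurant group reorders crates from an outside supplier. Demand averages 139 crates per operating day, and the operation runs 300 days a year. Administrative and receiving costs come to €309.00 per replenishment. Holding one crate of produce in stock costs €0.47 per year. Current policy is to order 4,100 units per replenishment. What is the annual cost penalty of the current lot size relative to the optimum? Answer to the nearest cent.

Annual demand D = 139 × 300 = 41,700.
EOQ = √(2DS/H) = √(2 × 41,700 × 309 / 0.47) ≈ 7404.80.
Cost at Q* = (D/Q*)S + (Q*/2)H = √(2DSH) ≈ €3,480.26.
Cost at Q = 4,100: (41,700/4,100)×309 + (4,100/2)×0.47 = €3,142.76 + €963.50 = €4,106.26.
Excess = €4,106.26 − €3,480.26 = €626.00.

Extra cost ≈ €626.00 per year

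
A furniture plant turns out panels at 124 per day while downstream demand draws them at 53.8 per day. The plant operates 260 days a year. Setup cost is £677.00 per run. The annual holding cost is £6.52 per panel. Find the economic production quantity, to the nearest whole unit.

Annual demand D = 53.8 × 260 = 13,988.
Production build-up factor (1 − d/p) = 1 − 53.8/124 = 0.5661.
Q* = √(2DS / (H(1 − d/p))) = √(2 × 13,988 × 677 / (6.52 × 0.5661)).
= √(18,939,752 / 3.6912) ≈ 2265.195.

Q* ≈ 2,265 panels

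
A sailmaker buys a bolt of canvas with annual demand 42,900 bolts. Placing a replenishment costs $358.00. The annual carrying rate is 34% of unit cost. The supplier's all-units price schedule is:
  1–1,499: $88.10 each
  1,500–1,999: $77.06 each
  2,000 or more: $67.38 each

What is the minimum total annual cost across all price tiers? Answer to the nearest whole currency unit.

TC* ≈ $2,921,190

Holding cost per unit per year at price C is H = 0.34·C.
Evaluate total cost at each tier's feasible EOQ or, if the EOQ is below the tier, at the tier's minimum quantity.
EOQ at $88.10 = 1012.6 (feasible in tier 1): TC = 42,900×$88.10 + (42,900/1012.6)×358 + (1012.6/2)×0.34×$88.10 = $3,809,822.80.
EOQ at $77.06 = 1082.8 < 1500, so use break Q=1500: TC = 42,900×$77.06 + (42,900/1500.0)×358 + (1500.0/2)×0.34×$77.06 = $3,335,763.10.
EOQ at $67.38 = 1157.9 < 2000, so use break Q=2000: TC = 42,900×$67.38 + (42,900/2000.0)×358 + (2000.0/2)×0.34×$67.38 = $2,921,190.30.
Lowest total cost among the candidates is at Q = 2000.0.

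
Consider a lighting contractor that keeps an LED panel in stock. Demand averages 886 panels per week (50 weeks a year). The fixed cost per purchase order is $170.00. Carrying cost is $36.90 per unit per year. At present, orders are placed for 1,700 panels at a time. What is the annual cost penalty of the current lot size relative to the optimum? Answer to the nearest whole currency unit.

Extra cost ≈ $12,220 per year

Annual demand D = 886 × 50 = 44,300.
EOQ = √(2DS/H) = √(2 × 44,300 × 170 / 36.9) ≈ 638.89.
Cost at Q* = (D/Q*)S + (Q*/2)H = √(2DSH) ≈ $23,575.15.
Cost at Q = 1,700: (44,300/1,700)×170 + (1,700/2)×36.9 = $4,430.00 + $31,365.00 = $35,795.00.
Excess = $35,795.00 − $23,575.15 = $12,219.85.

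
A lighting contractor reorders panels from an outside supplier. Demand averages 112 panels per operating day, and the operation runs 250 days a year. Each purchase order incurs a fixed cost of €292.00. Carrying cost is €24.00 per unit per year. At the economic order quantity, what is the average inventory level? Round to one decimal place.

Average inventory ≈ 412.7 panels

Annual demand D = 112 × 250 = 28,000.
Q* = √(2DS/H) = √(2 × 28,000 × 292 / 24) ≈ 825.43.
Average inventory = Q*/2 ≈ 825.43 / 2 = 412.715.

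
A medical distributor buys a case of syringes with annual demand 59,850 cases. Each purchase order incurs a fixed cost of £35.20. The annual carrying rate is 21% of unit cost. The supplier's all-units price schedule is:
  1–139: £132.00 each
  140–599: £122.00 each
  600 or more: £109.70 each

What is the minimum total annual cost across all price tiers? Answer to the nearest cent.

TC* ≈ £6,575,967.30

Holding cost per unit per year at price C is H = 0.21·C.
Candidates are each tier's EOQ (if it falls in that tier) and each price-break quantity.
Tier 1 (£132.00): EOQ = 389.9 exceeds tier's upper bound 139, so this tier is dominated.
EOQ at £122.00 = 405.5 (feasible in tier 2): TC = 59,850×£122.00 + (59,850/405.5)×35.2 + (405.5/2)×0.21×£122.00 = £7,312,089.82.
EOQ at £109.70 = 427.7 < 600, so use break Q=600: TC = 59,850×£109.70 + (59,850/600.0)×35.2 + (600.0/2)×0.21×£109.70 = £6,575,967.30.
Lowest total cost among the candidates is at Q = 600.0.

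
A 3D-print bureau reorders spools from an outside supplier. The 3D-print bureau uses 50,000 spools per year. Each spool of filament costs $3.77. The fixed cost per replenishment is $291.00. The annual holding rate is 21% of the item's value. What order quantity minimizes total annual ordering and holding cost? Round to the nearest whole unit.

Q* ≈ 6,063 spools

Holding cost H = 0.21 × $3.77 = $0.7917 per unit per year.
EOQ = √(2DS / H) = √(2 × 50,000 × 291 / 0.7917).
= √(29,100,000 / 0.7917) = √36,756,347.1012 ≈ 6062.701.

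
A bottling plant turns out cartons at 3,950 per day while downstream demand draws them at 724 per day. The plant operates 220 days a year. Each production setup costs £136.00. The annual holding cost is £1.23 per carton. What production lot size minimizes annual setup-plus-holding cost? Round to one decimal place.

Annual demand D = 724 × 220 = 159,280.
Production build-up factor (1 − d/p) = 1 − 724/3,950 = 0.8167.
Q* = √(2DS / (H(1 − d/p))) = √(2 × 159,280 × 136 / (1.23 × 0.8167)).
= √(43,324,160 / 1.0046) ≈ 6567.179.

Q* ≈ 6,567.2 cartons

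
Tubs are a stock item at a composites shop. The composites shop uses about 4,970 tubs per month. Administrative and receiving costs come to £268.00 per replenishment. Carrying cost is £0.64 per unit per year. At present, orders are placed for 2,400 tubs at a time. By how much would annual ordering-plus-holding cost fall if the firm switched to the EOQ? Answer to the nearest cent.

Extra cost ≈ £2,904.65 per year

Annual demand D = 4,970 × 12 = 59,640.
EOQ = √(2DS/H) = √(2 × 59,640 × 268 / 0.64) ≈ 7067.43.
Cost at Q* = (D/Q*)S + (Q*/2)H = √(2DSH) ≈ £4,523.15.
Cost at Q = 2,400: (59,640/2,400)×268 + (2,400/2)×0.64 = £6,659.80 + £768.00 = £7,427.80.
Excess = £7,427.80 − £4,523.15 = £2,904.65.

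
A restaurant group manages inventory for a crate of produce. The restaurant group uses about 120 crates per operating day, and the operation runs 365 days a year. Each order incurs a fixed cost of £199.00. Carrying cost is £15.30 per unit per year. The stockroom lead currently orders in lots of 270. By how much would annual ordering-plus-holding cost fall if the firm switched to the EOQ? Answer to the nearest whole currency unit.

Extra cost ≈ £18,016 per year

Annual demand D = 120 × 365 = 43,800.
EOQ = √(2DS/H) = √(2 × 43,800 × 199 / 15.3) ≈ 1067.41.
Cost at Q* = (D/Q*)S + (Q*/2)H = √(2DSH) ≈ £16,331.43.
Cost at Q = 270: (43,800/270)×199 + (270/2)×15.3 = £32,282.22 + £2,065.50 = £34,347.72.
Excess = £34,347.72 − £16,331.43 = £18,016.29.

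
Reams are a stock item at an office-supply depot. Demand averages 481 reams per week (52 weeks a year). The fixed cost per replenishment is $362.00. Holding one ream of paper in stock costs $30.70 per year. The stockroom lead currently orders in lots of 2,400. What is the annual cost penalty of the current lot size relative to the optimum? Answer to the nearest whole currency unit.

Extra cost ≈ $17,034 per year

Annual demand D = 481 × 52 = 25,012.
EOQ = √(2DS/H) = √(2 × 25,012 × 362 / 30.7) ≈ 768.02.
Cost at Q* = (D/Q*)S + (Q*/2)H = √(2DSH) ≈ $23,578.31.
Cost at Q = 2,400: (25,012/2,400)×362 + (2,400/2)×30.7 = $3,772.64 + $36,840.00 = $40,612.64.
Excess = $40,612.64 − $23,578.31 = $17,034.33.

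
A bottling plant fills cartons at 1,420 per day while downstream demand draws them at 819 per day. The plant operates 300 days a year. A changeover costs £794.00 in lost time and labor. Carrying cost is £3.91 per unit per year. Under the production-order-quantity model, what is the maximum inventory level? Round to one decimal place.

I_max ≈ 6,498.8 cartons

Annual demand D = 819 × 300 = 245,700.
Production build-up factor (1 − d/p) = 1 − 819/1,420 = 0.4232.
Q* = √(2DS / (H(1 − d/p))) = √(2 × 245,700 × 794 / (3.91 × 0.4232)).
= √(390,171,600 / 1.6549) ≈ 15354.879.
Maximum inventory = Q*(1 − d/p) = 15354.879 × 0.4232 ≈ 6498.790.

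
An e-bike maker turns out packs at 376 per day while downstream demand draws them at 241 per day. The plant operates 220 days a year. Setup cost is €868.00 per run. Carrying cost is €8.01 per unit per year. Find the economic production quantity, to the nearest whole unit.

Annual demand D = 241 × 220 = 53,020.
Production build-up factor (1 − d/p) = 1 − 241/376 = 0.3590.
Q* = √(2DS / (H(1 − d/p))) = √(2 × 53,020 × 868 / (8.01 × 0.3590)).
= √(92,042,720 / 2.8759) ≈ 5657.252.

Q* ≈ 5,657 packs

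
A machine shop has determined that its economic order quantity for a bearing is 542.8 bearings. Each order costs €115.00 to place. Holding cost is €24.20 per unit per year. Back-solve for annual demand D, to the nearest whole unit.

The basic EOQ model gives Q* = √(2DS/H); rearrange for the unknown.
From Q* = √(2DS/H): D = Q*²H / (2S) = 542.8² × 24.2 / (2 × 115) = 31000.394.

D ≈ 31,000 bearings per year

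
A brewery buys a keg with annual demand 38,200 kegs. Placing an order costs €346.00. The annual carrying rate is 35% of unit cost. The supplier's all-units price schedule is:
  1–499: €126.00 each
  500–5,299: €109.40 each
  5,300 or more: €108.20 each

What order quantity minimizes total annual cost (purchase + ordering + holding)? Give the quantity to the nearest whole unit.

Holding cost per unit per year at price C is H = 0.35·C.
For each price level, check whether its EOQ is feasible; otherwise the best quantity at that price is the breakpoint.
Tier 1 (€126.00): EOQ = 774.2 exceeds tier's upper bound 499, so this tier is dominated.
EOQ at €109.40 = 830.9 (feasible in tier 2): TC = 38,200×€109.40 + (38,200/830.9)×346 + (830.9/2)×0.35×€109.40 = €4,210,894.67.
EOQ at €108.20 = 835.5 < 5300, so use break Q=5300: TC = 38,200×€108.20 + (38,200/5300.0)×346 + (5300.0/2)×0.35×€108.20 = €4,236,089.31.
Lowest total cost is €4,210,894.67 at Q = 830.9.

Q* ≈ 831 kegs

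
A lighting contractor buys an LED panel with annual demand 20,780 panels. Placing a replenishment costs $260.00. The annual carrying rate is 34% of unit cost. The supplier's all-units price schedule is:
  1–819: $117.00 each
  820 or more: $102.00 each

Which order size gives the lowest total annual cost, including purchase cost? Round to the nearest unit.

Q* ≈ 820 panels

Holding cost per unit per year at price C is H = 0.34·C.
Evaluate total cost at each tier's feasible EOQ or, if the EOQ is below the tier, at the tier's minimum quantity.
EOQ at $117.00 = 521.2 (feasible in tier 1): TC = 20,780×$117.00 + (20,780/521.2)×260 + (521.2/2)×0.34×$117.00 = $2,451,992.75.
EOQ at $102.00 = 558.2 < 820, so use break Q=820: TC = 20,780×$102.00 + (20,780/820.0)×260 + (820.0/2)×0.34×$102.00 = $2,140,367.58.
Lowest total cost is $2,140,367.58 at Q = 820.0.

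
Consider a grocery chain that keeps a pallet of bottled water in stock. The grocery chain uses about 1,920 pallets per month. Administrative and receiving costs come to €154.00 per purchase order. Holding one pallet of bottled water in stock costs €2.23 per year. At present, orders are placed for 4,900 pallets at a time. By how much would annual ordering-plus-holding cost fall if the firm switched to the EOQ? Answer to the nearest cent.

Extra cost ≈ €2,209.58 per year

Annual demand D = 1,920 × 12 = 23,040.
EOQ = √(2DS/H) = √(2 × 23,040 × 154 / 2.23) ≈ 1783.87.
Cost at Q* = (D/Q*)S + (Q*/2)H = √(2DSH) ≈ €3,978.04.
Cost at Q = 4,900: (23,040/4,900)×154 + (4,900/2)×2.23 = €724.11 + €5,463.50 = €6,187.61.
Excess = €6,187.61 − €3,978.04 = €2,209.58.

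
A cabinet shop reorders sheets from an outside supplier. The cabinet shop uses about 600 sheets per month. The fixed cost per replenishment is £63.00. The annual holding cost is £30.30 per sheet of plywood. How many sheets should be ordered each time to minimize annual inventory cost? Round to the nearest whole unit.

Q* ≈ 173 sheets

Annual demand D = 600 × 12 = 7,200.
EOQ = √(2DS / H) = √(2 × 7,200 × 63 / 30.3).
= √(907,200 / 30.3) = √29,940.5941 ≈ 173.034.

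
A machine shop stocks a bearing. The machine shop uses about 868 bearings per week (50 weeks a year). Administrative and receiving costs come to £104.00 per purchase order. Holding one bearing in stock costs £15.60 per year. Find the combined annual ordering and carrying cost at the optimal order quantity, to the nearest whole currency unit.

TC* ≈ £11,867

Annual demand D = 868 × 50 = 43,400.
Q* = √(2DS/H) = √(2 × 43,400 × 104 / 15.6) ≈ 760.70.
At Q*, ordering cost (D/Q*)S equals holding cost (Q*/2)H, each = √(DSH/2).
Minimum total = √(2DSH) = √(2 × 43,400 × 104 × 15.6) ≈ 11866.942.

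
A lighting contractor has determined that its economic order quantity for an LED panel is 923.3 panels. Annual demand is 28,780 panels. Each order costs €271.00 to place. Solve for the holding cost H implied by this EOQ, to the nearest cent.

H ≈ €18.30

The basic EOQ model gives Q* = √(2DS/H); rearrange for the unknown.
From Q* = √(2DS/H): H = 2DS / Q*² = 2 × 28,780 × 271 / 923.3² = 18.2980.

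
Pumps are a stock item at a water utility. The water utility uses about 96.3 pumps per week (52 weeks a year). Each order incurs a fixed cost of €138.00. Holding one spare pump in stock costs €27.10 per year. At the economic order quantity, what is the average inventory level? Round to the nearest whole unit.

Average inventory ≈ 113 pumps

Annual demand D = 96.3 × 52 = 5,007.6.
Q* = √(2DS/H) = √(2 × 5,007.6 × 138 / 27.1) ≈ 225.83.
Average inventory = Q*/2 ≈ 225.83 / 2 = 112.916.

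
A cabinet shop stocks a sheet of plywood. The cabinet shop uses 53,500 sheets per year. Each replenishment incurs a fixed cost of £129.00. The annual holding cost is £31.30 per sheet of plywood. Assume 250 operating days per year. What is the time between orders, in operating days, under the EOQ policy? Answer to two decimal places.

The optimal lot size = √(2DS/H) = √(2 × 53,500 × 129 / 31.3) ≈ 664.07.
Cycle time = Q*/D × 250 = 664.07 / 53,500 × 250 ≈ 3.103 days.

T ≈ 3.10 days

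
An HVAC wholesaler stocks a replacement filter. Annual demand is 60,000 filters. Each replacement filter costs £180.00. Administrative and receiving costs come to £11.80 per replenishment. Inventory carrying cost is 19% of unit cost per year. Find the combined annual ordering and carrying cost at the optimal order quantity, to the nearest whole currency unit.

Holding cost H = 0.19 × £180.00 = £34.2000 per unit per year.
EOQ = √(2DS/H) = √(2 × 60,000 × 11.8 / 34.2) ≈ 203.48.
At the optimum the two cost components are equal, so total cost = 2·(Q*/2)H = Q*·H.
Minimum total = √(2DSH) = √(2 × 60,000 × 11.8 × 34.2) ≈ 6958.965.

TC* ≈ £6,959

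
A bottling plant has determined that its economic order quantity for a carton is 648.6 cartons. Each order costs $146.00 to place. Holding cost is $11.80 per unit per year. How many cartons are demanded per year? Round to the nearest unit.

D ≈ 17,000 cartons per year

The basic EOQ model gives Q* = √(2DS/H); rearrange for the unknown.
From Q* = √(2DS/H): D = Q*²H / (2S) = 648.6² × 11.8 / (2 × 146) = 17000.161.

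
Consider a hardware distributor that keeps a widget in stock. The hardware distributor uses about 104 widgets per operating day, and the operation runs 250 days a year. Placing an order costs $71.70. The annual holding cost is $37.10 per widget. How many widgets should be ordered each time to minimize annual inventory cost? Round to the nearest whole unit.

Q* ≈ 317 widgets

Annual demand D = 104 × 250 = 26,000.
EOQ = √(2DS / H) = √(2 × 26,000 × 71.7 / 37.1).
= √(3,728,400 / 37.1) = √100,495.9569 ≈ 317.011.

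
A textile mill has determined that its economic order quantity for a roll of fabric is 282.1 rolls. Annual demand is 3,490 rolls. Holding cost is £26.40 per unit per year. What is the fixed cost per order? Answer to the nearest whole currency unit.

S ≈ £301

Squaring Q* = √(2DS/H) gives Q*² = 2DS/H.
From Q* = √(2DS/H): S = Q*²H / (2D) = 282.1² × 26.4 / (2 × 3,490) = 300.9918.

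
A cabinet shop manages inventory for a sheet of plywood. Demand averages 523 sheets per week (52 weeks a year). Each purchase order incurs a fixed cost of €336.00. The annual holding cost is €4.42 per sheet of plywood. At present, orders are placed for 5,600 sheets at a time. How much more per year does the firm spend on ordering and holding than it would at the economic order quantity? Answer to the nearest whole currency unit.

Extra cost ≈ €5,020 per year

Annual demand D = 523 × 52 = 27,196.
EOQ = √(2DS/H) = √(2 × 27,196 × 336 / 4.42) ≈ 2033.41.
Cost at Q* = (D/Q*)S + (Q*/2)H = √(2DSH) ≈ €8,987.69.
Cost at Q = 5,600: (27,196/5,600)×336 + (5,600/2)×4.42 = €1,631.76 + €12,376.00 = €14,007.76.
Excess = €14,007.76 − €8,987.69 = €5,020.07.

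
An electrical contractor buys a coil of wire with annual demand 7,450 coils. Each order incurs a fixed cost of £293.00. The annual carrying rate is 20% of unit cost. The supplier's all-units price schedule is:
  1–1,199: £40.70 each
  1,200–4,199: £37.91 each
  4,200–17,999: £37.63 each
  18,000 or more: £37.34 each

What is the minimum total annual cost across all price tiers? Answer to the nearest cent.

Holding cost per unit per year at price C is H = 0.20·C.
Candidates are each tier's EOQ (if it falls in that tier) and each price-break quantity.
EOQ at £40.70 = 732.3 (feasible in tier 1): TC = 7,450×£40.70 + (7,450/732.3)×293 + (732.3/2)×0.20×£40.70 = £309,176.27.
EOQ at £37.91 = 758.8 < 1200, so use break Q=1200: TC = 7,450×£37.91 + (7,450/1200.0)×293 + (1200.0/2)×0.20×£37.91 = £288,797.74.
EOQ at £37.63 = 761.6 < 4200, so use break Q=4200: TC = 7,450×£37.63 + (7,450/4200.0)×293 + (4200.0/2)×0.20×£37.63 = £296,667.83.
EOQ at £37.34 = 764.6 < 18000, so use break Q=18000: TC = 7,450×£37.34 + (7,450/18000.0)×293 + (18000.0/2)×0.20×£37.34 = £345,516.27.
Lowest total cost among the candidates is at Q = 1200.0.

TC* ≈ £288,797.74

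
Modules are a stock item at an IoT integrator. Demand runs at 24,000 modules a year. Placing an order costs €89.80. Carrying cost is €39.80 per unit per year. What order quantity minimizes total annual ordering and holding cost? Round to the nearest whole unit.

EOQ = √(2DS / H) = √(2 × 24,000 × 89.8 / 39.8).
= √(4,310,400 / 39.8) = √108,301.5075 ≈ 329.092.

Q* ≈ 329 modules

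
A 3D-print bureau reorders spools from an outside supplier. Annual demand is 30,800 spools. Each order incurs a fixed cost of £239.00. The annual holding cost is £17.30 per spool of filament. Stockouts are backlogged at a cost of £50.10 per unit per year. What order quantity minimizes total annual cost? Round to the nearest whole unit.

With planned backorders, Q* = √(2DS/H) · √((H+B)/B).
√(2DS/H) = √(2 × 30,800 × 239 / 17.3) = 922.500.
√((H+B)/B) = √((17.3+50.1)/50.1) = 1.1599.
Q* ≈ 1069.984.

Q* ≈ 1,070 spools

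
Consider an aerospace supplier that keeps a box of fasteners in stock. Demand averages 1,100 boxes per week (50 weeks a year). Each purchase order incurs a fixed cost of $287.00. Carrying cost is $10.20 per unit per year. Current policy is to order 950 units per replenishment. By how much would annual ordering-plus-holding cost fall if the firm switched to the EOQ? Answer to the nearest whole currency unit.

Extra cost ≈ $3,516 per year

Annual demand D = 1,100 × 50 = 55,000.
EOQ = √(2DS/H) = √(2 × 55,000 × 287 / 10.2) ≈ 1759.29.
Cost at Q* = (D/Q*)S + (Q*/2)H = √(2DSH) ≈ $17,944.75.
Cost at Q = 950: (55,000/950)×287 + (950/2)×10.2 = $16,615.79 + $4,845.00 = $21,460.79.
Excess = $21,460.79 − $17,944.75 = $3,516.04.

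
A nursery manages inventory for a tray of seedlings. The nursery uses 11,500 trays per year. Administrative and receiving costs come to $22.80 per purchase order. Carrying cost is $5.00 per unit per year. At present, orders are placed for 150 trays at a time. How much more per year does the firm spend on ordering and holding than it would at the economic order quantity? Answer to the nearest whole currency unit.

Extra cost ≈ $504 per year

EOQ = √(2DS/H) = √(2 × 11,500 × 22.8 / 5) ≈ 323.85.
Cost at Q* = (D/Q*)S + (Q*/2)H = √(2DSH) ≈ $1,619.26.
Cost at Q = 150: (11,500/150)×22.8 + (150/2)×5 = $1,748.00 + $375.00 = $2,123.00.
Excess = $2,123.00 − $1,619.26 = $503.74.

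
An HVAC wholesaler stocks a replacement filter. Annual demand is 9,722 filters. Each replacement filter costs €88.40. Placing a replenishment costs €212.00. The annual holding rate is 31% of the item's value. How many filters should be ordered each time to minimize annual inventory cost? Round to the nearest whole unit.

Holding cost H = 0.31 × €88.40 = €27.4040 per unit per year.
EOQ = √(2DS / H) = √(2 × 9,722 × 212 / 27.404).
= √(4,122,128 / 27.404) = √150,420.6685 ≈ 387.841.

Q* ≈ 388 filters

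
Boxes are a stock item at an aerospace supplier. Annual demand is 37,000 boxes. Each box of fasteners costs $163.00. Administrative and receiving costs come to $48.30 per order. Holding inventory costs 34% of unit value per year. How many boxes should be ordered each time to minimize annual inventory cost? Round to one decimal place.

Q* ≈ 254.0 boxes

Holding cost H = 0.34 × $163.00 = $55.4200 per unit per year.
EOQ = √(2DS / H) = √(2 × 37,000 × 48.3 / 55.42).
= √(3,574,200 / 55.42) = √64,492.9628 ≈ 253.955.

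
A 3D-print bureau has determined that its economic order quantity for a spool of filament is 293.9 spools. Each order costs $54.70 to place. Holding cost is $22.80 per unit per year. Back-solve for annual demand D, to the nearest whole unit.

D ≈ 18,002 spools per year

The basic EOQ model gives Q* = √(2DS/H); rearrange for the unknown.
From Q* = √(2DS/H): D = Q*²H / (2S) = 293.9² × 22.8 / (2 × 54.7) = 18001.832.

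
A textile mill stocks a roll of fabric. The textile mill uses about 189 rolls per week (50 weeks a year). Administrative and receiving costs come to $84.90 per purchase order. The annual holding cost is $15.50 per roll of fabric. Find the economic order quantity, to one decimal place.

Annual demand D = 189 × 50 = 9,450.
EOQ = √(2DS / H) = √(2 × 9,450 × 84.9 / 15.5).
= √(1,604,610 / 15.5) = √103,523.2258 ≈ 321.750.

Q* ≈ 321.8 rolls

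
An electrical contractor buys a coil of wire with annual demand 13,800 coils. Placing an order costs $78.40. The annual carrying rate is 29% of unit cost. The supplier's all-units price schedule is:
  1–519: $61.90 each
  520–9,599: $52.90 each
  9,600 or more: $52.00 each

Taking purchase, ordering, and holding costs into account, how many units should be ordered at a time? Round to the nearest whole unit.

Holding cost per unit per year at price C is H = 0.29·C.
Evaluate total cost at each tier's feasible EOQ or, if the EOQ is below the tier, at the tier's minimum quantity.
EOQ at $61.90 = 347.2 (feasible in tier 1): TC = 13,800×$61.90 + (13,800/347.2)×78.4 + (347.2/2)×0.29×$61.90 = $860,452.42.
EOQ at $52.90 = 375.6 < 520, so use break Q=520: TC = 13,800×$52.90 + (13,800/520.0)×78.4 + (520.0/2)×0.29×$52.90 = $736,089.28.
EOQ at $52.00 = 378.8 < 9600, so use break Q=9600: TC = 13,800×$52.00 + (13,800/9600.0)×78.4 + (9600.0/2)×0.29×$52.00 = $790,096.70.
Lowest total cost is $736,089.28 at Q = 520.0.

Q* ≈ 520 coils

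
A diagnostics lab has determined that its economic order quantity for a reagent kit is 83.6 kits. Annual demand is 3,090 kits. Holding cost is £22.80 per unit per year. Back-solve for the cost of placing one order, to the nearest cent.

S ≈ £25.78

Squaring Q* = √(2DS/H) gives Q*² = 2DS/H.
From Q* = √(2DS/H): S = Q*²H / (2D) = 83.6² × 22.8 / (2 × 3,090) = 25.7845.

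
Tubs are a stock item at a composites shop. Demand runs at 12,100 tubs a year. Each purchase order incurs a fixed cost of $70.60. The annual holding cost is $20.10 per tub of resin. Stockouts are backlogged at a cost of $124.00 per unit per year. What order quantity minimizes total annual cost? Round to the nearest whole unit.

With planned backorders, Q* = √(2DS/H) · √((H+B)/B).
√(2DS/H) = √(2 × 12,100 × 70.6 / 20.1) = 291.549.
√((H+B)/B) = √((20.1+124)/124) = 1.0780.
Q* ≈ 314.292.

Q* ≈ 314 tubs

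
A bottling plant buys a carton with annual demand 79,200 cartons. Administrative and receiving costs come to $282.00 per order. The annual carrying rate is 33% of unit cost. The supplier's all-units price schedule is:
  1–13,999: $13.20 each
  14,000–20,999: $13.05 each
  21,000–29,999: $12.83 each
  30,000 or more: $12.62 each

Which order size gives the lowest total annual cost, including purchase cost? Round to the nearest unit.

Holding cost per unit per year at price C is H = 0.33·C.
Evaluate total cost at each tier's feasible EOQ or, if the EOQ is below the tier, at the tier's minimum quantity.
EOQ at $13.20 = 3202.3 (feasible in tier 1): TC = 79,200×$13.20 + (79,200/3202.3)×282 + (3202.3/2)×0.33×$13.20 = $1,059,389.10.
EOQ at $13.05 = 3220.6 < 14000, so use break Q=14000: TC = 79,200×$13.05 + (79,200/14000.0)×282 + (14000.0/2)×0.33×$13.05 = $1,065,300.81.
EOQ at $12.83 = 3248.1 < 21000, so use break Q=21000: TC = 79,200×$12.83 + (79,200/21000.0)×282 + (21000.0/2)×0.33×$12.83 = $1,061,655.49.
EOQ at $12.62 = 3275.0 < 30000, so use break Q=30000: TC = 79,200×$12.62 + (79,200/30000.0)×282 + (30000.0/2)×0.33×$12.62 = $1,062,717.48.
Lowest total cost is $1,059,389.10 at Q = 3202.3.

Q* ≈ 3,202 cartons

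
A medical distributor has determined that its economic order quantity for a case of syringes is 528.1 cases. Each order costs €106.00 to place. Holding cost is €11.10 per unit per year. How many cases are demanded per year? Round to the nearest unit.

D ≈ 14,602 cases per year

Invert the EOQ relation Q*² = 2DS/H.
From Q* = √(2DS/H): D = Q*²H / (2S) = 528.1² × 11.1 / (2 × 106) = 14602.239.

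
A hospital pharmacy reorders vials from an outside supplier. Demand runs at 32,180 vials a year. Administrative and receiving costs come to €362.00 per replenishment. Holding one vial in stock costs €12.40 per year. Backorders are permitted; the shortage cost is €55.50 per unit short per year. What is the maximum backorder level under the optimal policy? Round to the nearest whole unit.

S* ≈ 277 vials

With planned backorders, Q* = √(2DS/H) · √((H+B)/B).
√(2DS/H) = √(2 × 32,180 × 362 / 12.4) = 1370.729.
√((H+B)/B) = √((12.4+55.5)/55.5) = 1.1061.
Q* ≈ 1516.142.
S* = Q* · H/(H+B) = 1516.142 × 12.4/67.9 ≈ 276.880.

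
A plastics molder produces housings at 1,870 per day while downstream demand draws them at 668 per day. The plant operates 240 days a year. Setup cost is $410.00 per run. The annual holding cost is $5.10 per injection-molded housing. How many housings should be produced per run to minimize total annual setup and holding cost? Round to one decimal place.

Annual demand D = 668 × 240 = 160,320.
Production build-up factor (1 − d/p) = 1 − 668/1,870 = 0.6428.
Q* = √(2DS / (H(1 − d/p))) = √(2 × 160,320 × 410 / (5.1 × 0.6428)).
= √(131,462,400 / 3.2782) ≈ 6332.632.

Q* ≈ 6,332.6 housings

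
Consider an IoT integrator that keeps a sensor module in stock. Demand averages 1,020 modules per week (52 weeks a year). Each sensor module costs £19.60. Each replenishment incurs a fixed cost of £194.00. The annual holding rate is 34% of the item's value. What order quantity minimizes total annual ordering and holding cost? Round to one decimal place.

Annual demand D = 1,020 × 52 = 53,040.
Holding cost H = 0.34 × £19.60 = £6.6640 per unit per year.
EOQ = √(2DS / H) = √(2 × 53,040 × 194 / 6.664).
= √(20,579,520 / 6.664) = √3,088,163.2653 ≈ 1757.317.

Q* ≈ 1,757.3 modules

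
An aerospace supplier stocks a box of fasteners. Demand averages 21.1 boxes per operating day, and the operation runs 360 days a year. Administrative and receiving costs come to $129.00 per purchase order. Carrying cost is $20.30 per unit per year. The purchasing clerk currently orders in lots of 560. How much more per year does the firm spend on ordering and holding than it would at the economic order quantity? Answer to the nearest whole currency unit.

Extra cost ≈ $1,126 per year

Annual demand D = 21.1 × 360 = 7,596.
EOQ = √(2DS/H) = √(2 × 7,596 × 129 / 20.3) ≈ 310.71.
Cost at Q* = (D/Q*)S + (Q*/2)H = √(2DSH) ≈ $6,307.40.
Cost at Q = 560: (7,596/560)×129 + (560/2)×20.3 = $1,749.79 + $5,684.00 = $7,433.79.
Excess = $7,433.79 − $6,307.40 = $1,126.39.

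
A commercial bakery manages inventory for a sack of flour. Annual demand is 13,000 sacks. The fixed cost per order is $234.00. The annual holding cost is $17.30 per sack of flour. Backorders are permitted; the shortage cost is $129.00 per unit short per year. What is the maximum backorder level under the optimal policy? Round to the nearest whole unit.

With planned backorders, Q* = √(2DS/H) · √((H+B)/B).
√(2DS/H) = √(2 × 13,000 × 234 / 17.3) = 593.023.
√((H+B)/B) = √((17.3+129)/129) = 1.0649.
Q* ≈ 631.537.
S* = Q* · H/(H+B) = 631.537 × 17.3/146.3 ≈ 74.679.

S* ≈ 75 sacks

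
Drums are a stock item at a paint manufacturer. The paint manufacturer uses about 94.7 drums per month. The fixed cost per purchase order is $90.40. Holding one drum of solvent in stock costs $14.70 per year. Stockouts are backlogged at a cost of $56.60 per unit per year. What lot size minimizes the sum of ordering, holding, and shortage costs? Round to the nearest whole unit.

Annual demand D = 94.7 × 12 = 1,136.4.
With planned backorders, Q* = √(2DS/H) · √((H+B)/B).
√(2DS/H) = √(2 × 1,136.4 × 90.4 / 14.7) = 118.224.
√((H+B)/B) = √((14.7+56.6)/56.6) = 1.1224.
Q* ≈ 132.691.

Q* ≈ 133 drums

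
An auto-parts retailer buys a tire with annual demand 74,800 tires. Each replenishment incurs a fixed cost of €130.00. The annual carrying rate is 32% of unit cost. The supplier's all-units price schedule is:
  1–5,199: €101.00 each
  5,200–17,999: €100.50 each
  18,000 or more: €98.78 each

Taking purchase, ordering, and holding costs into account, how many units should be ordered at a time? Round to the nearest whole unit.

Q* ≈ 776 tires

Holding cost per unit per year at price C is H = 0.32·C.
Candidates are each tier's EOQ (if it falls in that tier) and each price-break quantity.
EOQ at €101.00 = 775.7 (feasible in tier 1): TC = 74,800×€101.00 + (74,800/775.7)×130 + (775.7/2)×0.32×€101.00 = €7,579,871.09.
EOQ at €100.50 = 777.6 < 5200, so use break Q=5200: TC = 74,800×€100.50 + (74,800/5200.0)×130 + (5200.0/2)×0.32×€100.50 = €7,602,886.00.
EOQ at €98.78 = 784.4 < 18000, so use break Q=18000: TC = 74,800×€98.78 + (74,800/18000.0)×130 + (18000.0/2)×0.32×€98.78 = €7,673,770.62.
Lowest total cost is €7,579,871.09 at Q = 775.7.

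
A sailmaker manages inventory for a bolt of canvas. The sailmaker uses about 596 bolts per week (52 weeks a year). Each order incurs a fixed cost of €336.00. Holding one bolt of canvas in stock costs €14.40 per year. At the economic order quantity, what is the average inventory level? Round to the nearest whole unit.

Average inventory ≈ 601 bolts

Annual demand D = 596 × 52 = 30,992.
The optimal lot size = √(2DS/H) = √(2 × 30,992 × 336 / 14.4) ≈ 1202.62.
Average inventory = Q*/2 ≈ 1202.62 / 2 = 601.310.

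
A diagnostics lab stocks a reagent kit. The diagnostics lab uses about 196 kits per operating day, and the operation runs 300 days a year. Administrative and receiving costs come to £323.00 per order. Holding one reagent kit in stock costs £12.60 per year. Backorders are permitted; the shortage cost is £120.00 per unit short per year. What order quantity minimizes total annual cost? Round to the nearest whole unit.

Annual demand D = 196 × 300 = 58,800.
With planned backorders, Q* = √(2DS/H) · √((H+B)/B).
√(2DS/H) = √(2 × 58,800 × 323 / 12.6) = 1736.280.
√((H+B)/B) = √((12.6+120)/120) = 1.0512.
Q* ≈ 1825.159.

Q* ≈ 1,825 kits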